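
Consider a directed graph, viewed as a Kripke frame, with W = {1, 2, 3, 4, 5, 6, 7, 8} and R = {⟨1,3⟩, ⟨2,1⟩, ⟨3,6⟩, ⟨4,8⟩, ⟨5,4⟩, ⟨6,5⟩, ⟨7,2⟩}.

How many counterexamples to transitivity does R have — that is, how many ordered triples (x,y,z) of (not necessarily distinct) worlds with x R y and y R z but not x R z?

Enumerating: (1,3,6), (2,1,3), (3,6,5), (5,4,8), (6,5,4), (7,2,1).

6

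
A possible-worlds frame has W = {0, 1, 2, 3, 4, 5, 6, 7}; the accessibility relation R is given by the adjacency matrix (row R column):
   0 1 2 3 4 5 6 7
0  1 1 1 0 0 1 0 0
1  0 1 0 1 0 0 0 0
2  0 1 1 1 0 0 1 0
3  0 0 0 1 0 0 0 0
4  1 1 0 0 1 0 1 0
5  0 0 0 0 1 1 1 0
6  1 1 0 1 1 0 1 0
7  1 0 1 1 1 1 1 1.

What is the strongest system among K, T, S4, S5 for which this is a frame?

Reflexive (axiom T): yes — every world is R-related to itself.
Transitive (axiom 4): no — 0 R 1 and 1 R 3, but not 0 R 3.
Euclidean (axiom 5): no — 0 R 1 and 0 R 2, but not 1 R 2.
So F validates K, T; S4 would additionally require R to be transitive. The strongest is T.

T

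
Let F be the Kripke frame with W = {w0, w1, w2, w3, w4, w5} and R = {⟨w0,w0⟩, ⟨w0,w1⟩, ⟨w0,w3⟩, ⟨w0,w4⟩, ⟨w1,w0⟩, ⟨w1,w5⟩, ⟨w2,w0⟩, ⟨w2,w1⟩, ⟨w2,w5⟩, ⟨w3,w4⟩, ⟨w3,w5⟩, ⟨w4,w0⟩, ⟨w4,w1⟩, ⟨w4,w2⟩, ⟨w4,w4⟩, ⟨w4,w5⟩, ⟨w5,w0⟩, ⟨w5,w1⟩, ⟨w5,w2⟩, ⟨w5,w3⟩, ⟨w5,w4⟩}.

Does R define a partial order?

No

Reflexive: no — w1 is not related to itself.
Transitive: no — w0 R w1 and w1 R w5, but not w0 R w5.
Antisymmetric: no — w0 R w1 and w1 R w0 with w0 ≠ w1.
So R is not a partial order.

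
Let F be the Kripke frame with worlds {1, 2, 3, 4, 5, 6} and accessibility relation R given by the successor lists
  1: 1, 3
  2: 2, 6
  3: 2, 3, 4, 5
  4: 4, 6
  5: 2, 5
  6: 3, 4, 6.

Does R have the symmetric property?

No

Symmetric: no — 1 R 3 but not 3 R 1.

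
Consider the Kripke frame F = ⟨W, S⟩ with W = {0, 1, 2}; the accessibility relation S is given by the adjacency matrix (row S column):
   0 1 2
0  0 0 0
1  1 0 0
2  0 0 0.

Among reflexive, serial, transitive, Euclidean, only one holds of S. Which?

Reflexive: no — 0 is not related to itself.
Serial: no — 0 has no S-successor.
Transitive: yes — every two-step S-path is closed by a direct edge.
Euclidean: no — 1 S 0 and 1 S 0, but not 0 S 0.
Only transitive holds.

transitive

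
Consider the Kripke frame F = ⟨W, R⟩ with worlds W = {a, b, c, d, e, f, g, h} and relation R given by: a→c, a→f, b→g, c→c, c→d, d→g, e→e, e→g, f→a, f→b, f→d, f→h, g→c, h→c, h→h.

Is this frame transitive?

No

Transitive: no — a R c and c R d, but not a R d.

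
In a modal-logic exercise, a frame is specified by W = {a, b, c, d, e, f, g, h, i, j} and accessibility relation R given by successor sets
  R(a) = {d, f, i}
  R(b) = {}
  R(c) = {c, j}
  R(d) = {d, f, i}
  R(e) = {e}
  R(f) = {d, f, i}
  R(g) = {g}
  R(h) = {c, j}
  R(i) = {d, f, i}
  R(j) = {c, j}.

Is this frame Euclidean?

Euclidean: yes — any two successors of a common world are R-related.

Yes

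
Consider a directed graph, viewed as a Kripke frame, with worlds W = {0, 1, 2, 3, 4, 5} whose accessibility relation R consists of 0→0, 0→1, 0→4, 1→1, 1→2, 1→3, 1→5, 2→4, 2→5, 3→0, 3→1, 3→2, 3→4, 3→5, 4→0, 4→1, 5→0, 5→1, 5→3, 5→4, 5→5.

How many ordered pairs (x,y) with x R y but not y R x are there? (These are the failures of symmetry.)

Enumerating: (0,1), (1,2), (2,4), (2,5), (3,0), (3,2), (3,4), (4,1), (5,0), (5,4).

10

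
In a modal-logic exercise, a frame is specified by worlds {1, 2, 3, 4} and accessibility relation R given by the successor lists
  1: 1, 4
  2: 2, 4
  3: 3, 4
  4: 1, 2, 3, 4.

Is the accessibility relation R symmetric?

Symmetric: yes — every pair in R has its reverse in R.

Yes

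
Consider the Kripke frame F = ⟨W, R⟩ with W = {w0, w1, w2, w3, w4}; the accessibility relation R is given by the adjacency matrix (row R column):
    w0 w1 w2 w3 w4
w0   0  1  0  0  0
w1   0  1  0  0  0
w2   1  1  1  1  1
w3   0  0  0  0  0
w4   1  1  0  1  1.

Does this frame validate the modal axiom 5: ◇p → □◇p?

Axiom 5 corresponds to the accessibility relation being Euclidean.
Euclidean: no — w2 R w0 and w2 R w3, but not w0 R w3.

No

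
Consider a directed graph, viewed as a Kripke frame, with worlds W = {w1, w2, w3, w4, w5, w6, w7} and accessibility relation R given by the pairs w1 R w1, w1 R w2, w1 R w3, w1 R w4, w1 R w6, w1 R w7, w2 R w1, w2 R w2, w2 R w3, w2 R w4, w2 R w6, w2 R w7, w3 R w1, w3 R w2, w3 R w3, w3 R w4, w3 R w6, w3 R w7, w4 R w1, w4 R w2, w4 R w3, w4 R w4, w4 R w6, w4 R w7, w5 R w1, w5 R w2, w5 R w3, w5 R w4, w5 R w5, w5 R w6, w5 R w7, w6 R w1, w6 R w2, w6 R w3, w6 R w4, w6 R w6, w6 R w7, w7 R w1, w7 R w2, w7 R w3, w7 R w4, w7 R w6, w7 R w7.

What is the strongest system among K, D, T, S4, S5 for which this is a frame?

Serial (axiom D): yes — every world has a successor (e.g. w1 R w1).
Reflexive (axiom T): yes — every world is R-related to itself.
Transitive (axiom 4): yes — every two-step R-path is closed by a direct edge.
Euclidean (axiom 5): no — w5 R w1 and w5 R w5, but not w1 R w5.
So F validates K, D, T, S4; S5 would additionally require R to be Euclidean. The strongest is S4.

S4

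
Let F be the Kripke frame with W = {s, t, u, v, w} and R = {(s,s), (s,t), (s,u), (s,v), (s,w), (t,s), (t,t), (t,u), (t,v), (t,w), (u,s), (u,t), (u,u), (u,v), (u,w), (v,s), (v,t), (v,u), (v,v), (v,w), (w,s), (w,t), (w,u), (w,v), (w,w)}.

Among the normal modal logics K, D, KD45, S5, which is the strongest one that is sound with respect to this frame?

Serial (axiom D): yes — every world has a successor (e.g. s R s).
Euclidean (axiom 5): yes — any two successors of a common world are R-related.
Transitive (axiom 4): yes — every two-step R-path is closed by a direct edge.
Reflexive (axiom T): yes — every world is R-related to itself.
So F validates K, D, KD45, S5. The strongest is S5.

S5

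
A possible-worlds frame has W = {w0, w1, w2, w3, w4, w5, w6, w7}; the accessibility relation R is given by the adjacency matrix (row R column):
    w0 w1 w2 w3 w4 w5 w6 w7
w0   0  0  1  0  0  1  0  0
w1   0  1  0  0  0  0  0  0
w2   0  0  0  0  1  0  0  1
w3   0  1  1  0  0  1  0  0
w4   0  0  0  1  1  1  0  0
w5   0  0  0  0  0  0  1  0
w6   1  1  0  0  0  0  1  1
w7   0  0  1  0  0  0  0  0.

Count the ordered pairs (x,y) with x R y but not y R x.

Enumerating: (w0,w2), (w0,w5), (w2,w4), (w3,w1), (w3,w2), (w3,w5), (w4,w3), (w4,w5), (w5,w6), (w6,w0), (w6,w1), (w6,w7).

12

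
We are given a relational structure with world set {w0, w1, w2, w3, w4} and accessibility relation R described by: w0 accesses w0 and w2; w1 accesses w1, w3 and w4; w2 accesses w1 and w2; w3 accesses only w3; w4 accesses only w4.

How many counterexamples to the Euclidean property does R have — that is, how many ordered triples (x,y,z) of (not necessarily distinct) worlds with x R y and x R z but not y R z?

Enumerating: (w0,w2,w0), (w1,w3,w1), (w1,w3,w4), (w1,w4,w1), (w1,w4,w3), (w2,w1,w2).

6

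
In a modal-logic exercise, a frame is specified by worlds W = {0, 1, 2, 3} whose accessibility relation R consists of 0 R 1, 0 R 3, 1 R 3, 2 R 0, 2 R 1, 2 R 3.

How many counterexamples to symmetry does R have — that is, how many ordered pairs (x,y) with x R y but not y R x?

6

Enumerating: (0,1), (0,3), (1,3), (2,0), (2,1), (2,3).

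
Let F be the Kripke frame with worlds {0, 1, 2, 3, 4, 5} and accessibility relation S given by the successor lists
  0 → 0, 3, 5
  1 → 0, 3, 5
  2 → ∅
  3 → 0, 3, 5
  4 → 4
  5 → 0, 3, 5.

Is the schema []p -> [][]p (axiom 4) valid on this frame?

The schema 4 characterises exactly the transitive frames.
Transitive: yes — every two-step S-path is closed by a direct edge.

Yes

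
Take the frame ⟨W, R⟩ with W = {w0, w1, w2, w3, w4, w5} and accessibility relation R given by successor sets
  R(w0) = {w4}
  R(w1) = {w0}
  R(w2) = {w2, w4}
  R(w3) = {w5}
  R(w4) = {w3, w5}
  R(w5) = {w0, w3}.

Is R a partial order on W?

Reflexive: no — w0 is not related to itself.
Transitive: no — w0 R w4 and w4 R w3, but not w0 R w3.
Antisymmetric: no — w3 R w5 and w5 R w3 with w3 ≠ w5.
So R is not a partial order.

No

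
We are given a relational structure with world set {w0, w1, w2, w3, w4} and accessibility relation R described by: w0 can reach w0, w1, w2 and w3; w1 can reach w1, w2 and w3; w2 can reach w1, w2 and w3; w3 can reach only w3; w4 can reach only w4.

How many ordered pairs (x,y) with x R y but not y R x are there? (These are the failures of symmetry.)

Enumerating: (w0,w1), (w0,w2), (w0,w3), (w1,w3), (w2,w3).

5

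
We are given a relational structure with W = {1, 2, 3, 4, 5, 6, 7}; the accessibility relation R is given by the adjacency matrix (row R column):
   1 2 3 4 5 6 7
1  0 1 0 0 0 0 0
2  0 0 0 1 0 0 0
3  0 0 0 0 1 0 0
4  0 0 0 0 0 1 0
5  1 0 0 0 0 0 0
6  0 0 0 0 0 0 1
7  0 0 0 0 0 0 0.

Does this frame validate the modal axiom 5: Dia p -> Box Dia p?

By correspondence theory, 5 is valid on a frame iff R is Euclidean.
Euclidean: no — 1 R 2 and 1 R 2, but not 2 R 2.

No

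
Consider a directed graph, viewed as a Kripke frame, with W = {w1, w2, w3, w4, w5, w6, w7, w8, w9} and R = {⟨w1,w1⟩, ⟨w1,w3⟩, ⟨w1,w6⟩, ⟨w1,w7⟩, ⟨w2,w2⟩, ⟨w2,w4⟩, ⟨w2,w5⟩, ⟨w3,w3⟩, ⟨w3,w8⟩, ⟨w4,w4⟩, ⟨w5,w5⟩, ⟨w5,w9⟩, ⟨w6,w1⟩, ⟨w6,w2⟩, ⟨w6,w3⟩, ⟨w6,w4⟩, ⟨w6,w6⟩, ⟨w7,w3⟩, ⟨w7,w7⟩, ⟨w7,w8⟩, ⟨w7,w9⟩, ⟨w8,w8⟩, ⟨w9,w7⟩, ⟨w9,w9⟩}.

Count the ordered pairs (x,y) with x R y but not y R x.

11

Enumerating: (w1,w3), (w1,w7), (w2,w4), (w2,w5), (w3,w8), (w5,w9), (w6,w2), (w6,w3), (w6,w4), (w7,w3), (w7,w8).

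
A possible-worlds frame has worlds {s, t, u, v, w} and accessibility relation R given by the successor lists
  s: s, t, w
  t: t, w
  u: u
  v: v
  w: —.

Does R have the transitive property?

Transitive: yes — every two-step R-path is closed by a direct edge.

Yes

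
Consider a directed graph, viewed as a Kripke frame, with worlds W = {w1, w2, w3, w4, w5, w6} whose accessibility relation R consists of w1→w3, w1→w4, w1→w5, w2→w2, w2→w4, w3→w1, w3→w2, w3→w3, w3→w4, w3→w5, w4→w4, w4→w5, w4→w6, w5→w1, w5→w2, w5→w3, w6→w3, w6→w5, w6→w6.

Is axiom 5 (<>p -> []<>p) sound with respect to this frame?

Axiom 5 corresponds to the accessibility relation being Euclidean.
Euclidean: no — w1 R w4 and w1 R w3, but not w4 R w3.

No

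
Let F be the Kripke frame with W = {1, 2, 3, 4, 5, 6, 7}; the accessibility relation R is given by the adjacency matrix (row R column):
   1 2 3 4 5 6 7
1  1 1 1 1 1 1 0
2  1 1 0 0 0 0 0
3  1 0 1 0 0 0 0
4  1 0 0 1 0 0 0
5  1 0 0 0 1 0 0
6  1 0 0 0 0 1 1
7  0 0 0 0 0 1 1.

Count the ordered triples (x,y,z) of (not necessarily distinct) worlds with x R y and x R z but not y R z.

22

Enumerating: (1,2,3), (1,2,4), (1,2,5), (1,2,6), (1,3,2), (1,3,4), (1,3,5), (1,3,6), (1,4,2), (1,4,3), (1,4,5), (1,4,6), … and 10 more.
Total: 22.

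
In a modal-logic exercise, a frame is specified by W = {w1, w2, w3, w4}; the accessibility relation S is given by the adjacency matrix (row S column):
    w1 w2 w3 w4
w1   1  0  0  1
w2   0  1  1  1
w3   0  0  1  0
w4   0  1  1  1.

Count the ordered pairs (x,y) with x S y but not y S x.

Enumerating: (w1,w4), (w2,w3), (w4,w3).

3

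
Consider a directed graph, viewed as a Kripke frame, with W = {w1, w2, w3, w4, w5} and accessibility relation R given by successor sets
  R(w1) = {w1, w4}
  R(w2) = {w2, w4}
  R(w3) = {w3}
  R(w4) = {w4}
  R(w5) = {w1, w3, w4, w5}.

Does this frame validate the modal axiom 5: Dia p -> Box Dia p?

The schema 5 characterises exactly the Euclidean frames.
Euclidean: no — w5 R w1 and w5 R w3, but not w1 R w3.

No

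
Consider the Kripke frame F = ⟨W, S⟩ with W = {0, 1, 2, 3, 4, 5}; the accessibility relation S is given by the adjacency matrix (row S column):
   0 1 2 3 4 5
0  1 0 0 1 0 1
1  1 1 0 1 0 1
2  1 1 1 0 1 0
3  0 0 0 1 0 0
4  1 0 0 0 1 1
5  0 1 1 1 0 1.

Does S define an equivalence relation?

Reflexive: yes — every world is S-related to itself.
Symmetric: no — 0 S 3 but not 3 S 0.
Transitive: no — 0 S 5 and 5 S 1, but not 0 S 1.
So S is not an equivalence relation.

No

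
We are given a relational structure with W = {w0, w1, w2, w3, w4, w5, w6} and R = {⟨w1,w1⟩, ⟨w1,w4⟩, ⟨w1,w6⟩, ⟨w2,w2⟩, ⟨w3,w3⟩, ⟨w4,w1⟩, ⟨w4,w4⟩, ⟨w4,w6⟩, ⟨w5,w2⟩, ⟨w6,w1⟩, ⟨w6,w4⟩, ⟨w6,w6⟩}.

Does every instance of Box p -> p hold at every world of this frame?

No

Axiom T corresponds to the accessibility relation being reflexive.
Reflexive: no — w0 is not related to itself.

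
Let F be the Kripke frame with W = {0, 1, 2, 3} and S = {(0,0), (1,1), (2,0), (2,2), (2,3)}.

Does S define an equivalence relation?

No

Reflexive: no — 3 is not related to itself.
Symmetric: no — 2 S 0 but not 0 S 2.
Transitive: yes — every two-step S-path is closed by a direct edge.
So S is not an equivalence relation.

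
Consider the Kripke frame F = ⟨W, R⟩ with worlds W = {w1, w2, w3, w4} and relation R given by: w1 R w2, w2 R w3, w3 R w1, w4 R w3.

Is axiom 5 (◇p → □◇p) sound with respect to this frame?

By correspondence theory, 5 is valid on a frame iff R is Euclidean.
Euclidean: no — w1 R w2 and w1 R w2, but not w2 R w2.

No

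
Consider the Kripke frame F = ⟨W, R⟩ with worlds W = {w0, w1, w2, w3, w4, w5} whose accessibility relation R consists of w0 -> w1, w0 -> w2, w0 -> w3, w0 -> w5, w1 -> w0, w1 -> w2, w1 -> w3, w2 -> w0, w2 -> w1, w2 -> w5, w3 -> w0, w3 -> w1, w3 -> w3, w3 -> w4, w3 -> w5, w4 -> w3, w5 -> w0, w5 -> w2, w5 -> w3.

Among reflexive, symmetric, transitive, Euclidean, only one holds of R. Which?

symmetric

Reflexive: no — w0 is not related to itself.
Symmetric: yes — every pair in R has its reverse in R.
Transitive: no — w0 R w3 and w3 R w4, but not w0 R w4.
Euclidean: no — w0 R w1 and w0 R w5, but not w1 R w5.
Only symmetric holds.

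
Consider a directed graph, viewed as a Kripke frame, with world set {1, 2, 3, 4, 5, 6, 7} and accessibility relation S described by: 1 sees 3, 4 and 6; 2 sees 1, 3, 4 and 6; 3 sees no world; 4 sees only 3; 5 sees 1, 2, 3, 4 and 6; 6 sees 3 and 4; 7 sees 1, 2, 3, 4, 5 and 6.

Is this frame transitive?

Yes

Transitive: yes — every two-step S-path is closed by a direct edge.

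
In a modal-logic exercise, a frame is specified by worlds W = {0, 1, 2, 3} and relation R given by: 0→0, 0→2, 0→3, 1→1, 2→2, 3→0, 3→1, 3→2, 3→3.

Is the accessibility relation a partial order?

No

Reflexive: yes — every world is R-related to itself.
Transitive: no — 0 R 3 and 3 R 1, but not 0 R 1.
Antisymmetric: no — 0 R 3 and 3 R 0 with 0 ≠ 3.
So R is not a partial order.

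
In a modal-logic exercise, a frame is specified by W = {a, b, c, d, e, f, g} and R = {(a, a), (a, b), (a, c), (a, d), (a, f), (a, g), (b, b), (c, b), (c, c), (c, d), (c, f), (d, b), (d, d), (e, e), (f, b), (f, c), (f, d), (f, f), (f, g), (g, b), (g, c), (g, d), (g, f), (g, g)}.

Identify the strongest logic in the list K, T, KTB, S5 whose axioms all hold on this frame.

Reflexive (axiom T): yes — every world is R-related to itself.
Symmetric (axiom B): no — a R b but not b R a.
Euclidean (axiom 5): no — a R b and a R c, but not b R c.
So F validates K, T; KTB would additionally require R to be symmetric. The strongest is T.

T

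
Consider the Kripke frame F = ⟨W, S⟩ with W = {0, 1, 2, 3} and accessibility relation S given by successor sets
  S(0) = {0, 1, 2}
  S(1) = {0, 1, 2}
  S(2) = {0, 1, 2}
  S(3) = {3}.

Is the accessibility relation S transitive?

Transitive: yes — every two-step S-path is closed by a direct edge.

Yes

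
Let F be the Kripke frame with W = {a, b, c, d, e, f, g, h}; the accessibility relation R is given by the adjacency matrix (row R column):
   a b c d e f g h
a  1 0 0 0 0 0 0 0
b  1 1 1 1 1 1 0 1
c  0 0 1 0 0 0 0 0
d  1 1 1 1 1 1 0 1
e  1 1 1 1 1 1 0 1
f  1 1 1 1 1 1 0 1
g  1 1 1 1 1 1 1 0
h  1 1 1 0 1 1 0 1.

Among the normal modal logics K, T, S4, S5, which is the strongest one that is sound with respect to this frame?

Reflexive (axiom T): yes — every world is R-related to itself.
Transitive (axiom 4): no — g R b and b R h, but not g R h.
Euclidean (axiom 5): no — b R a and b R c, but not a R c.
So F validates K, T; S4 would additionally require R to be transitive. The strongest is T.

T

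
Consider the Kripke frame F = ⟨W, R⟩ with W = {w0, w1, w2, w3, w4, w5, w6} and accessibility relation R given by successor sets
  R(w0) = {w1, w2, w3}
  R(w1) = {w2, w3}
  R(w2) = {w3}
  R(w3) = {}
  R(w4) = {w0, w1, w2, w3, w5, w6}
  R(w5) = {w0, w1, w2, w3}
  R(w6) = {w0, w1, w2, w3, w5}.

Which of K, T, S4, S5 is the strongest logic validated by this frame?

K

Reflexive (axiom T): no — w0 is not related to itself.
Transitive (axiom 4): yes — every two-step R-path is closed by a direct edge.
Euclidean (axiom 5): no — w0 R w2 and w0 R w1, but not w2 R w1.
So F validates K; T would additionally require R to be reflexive. The strongest is K.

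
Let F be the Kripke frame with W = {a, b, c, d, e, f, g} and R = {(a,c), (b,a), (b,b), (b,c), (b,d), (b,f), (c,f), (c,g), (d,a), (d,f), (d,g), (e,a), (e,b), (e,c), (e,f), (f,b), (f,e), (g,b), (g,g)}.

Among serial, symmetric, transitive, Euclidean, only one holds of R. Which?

Serial: yes — every world has a successor (e.g. a R c).
Symmetric: no — a R c but not c R a.
Transitive: no — a R c and c R f, but not a R f.
Euclidean: no — b R a and b R d, but not a R d.
Only serial holds.

serial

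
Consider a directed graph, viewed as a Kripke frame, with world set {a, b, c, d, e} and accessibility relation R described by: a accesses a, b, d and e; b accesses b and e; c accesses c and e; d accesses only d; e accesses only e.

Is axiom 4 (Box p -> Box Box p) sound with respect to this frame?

Axiom 4 corresponds to the accessibility relation being transitive.
Transitive: yes — every two-step R-path is closed by a direct edge.

Yes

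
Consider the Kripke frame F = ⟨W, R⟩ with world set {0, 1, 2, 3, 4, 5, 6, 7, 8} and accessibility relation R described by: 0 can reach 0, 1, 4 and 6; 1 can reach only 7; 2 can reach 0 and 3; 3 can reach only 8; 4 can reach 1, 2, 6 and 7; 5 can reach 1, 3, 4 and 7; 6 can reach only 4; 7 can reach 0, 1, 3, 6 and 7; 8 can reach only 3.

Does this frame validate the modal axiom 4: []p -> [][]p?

No

By correspondence theory, 4 is valid on a frame iff R is transitive.
Transitive: no — 0 R 1 and 1 R 7, but not 0 R 7.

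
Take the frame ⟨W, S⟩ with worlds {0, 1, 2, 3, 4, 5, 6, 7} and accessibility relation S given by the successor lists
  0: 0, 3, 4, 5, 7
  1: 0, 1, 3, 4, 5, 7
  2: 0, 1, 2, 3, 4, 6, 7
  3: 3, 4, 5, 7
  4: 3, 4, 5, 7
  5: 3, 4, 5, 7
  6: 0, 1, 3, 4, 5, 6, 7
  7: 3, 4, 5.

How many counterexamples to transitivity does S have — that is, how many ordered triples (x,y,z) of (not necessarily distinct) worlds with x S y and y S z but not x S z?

Enumerating: (2,0,5), (2,1,5), (2,3,5), (2,4,5), (2,6,5), (2,7,5), (7,3,7), (7,4,7), (7,5,7).

9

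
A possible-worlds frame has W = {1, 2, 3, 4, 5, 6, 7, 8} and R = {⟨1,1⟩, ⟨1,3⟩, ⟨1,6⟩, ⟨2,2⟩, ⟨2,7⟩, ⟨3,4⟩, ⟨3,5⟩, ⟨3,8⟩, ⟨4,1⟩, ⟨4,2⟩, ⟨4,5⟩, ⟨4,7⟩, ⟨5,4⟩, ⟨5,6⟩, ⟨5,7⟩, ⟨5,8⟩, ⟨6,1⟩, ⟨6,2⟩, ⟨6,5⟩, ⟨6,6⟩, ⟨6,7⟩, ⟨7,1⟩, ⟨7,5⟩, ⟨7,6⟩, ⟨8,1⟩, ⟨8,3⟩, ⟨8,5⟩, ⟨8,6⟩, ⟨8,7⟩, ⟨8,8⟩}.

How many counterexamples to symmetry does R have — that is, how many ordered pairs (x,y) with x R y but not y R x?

Enumerating: (1,3), (2,7), (3,4), (3,5), (4,1), (4,2), (4,7), (6,2), (7,1), (8,1), (8,6), (8,7).

12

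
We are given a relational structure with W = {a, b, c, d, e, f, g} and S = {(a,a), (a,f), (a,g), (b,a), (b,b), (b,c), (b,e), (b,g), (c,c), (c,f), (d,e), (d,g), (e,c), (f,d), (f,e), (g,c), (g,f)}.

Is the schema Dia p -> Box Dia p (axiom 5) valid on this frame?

No

By correspondence theory, 5 is valid on a frame iff S is Euclidean.
Euclidean: no — a S f and a S g, but not f S g.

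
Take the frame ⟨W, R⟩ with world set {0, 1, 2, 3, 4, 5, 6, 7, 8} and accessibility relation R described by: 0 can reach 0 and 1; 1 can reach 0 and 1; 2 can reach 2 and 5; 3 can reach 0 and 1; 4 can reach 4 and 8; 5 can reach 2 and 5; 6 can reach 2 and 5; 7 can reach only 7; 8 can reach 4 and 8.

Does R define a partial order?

No

Reflexive: no — 3 is not related to itself.
Transitive: yes — every two-step R-path is closed by a direct edge.
Antisymmetric: no — 0 R 1 and 1 R 0 with 0 ≠ 1.
So R is not a partial order.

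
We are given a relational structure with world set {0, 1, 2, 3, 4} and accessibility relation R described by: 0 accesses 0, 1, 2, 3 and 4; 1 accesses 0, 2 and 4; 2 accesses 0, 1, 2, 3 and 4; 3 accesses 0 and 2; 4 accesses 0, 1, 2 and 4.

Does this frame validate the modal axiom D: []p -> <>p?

Yes

Axiom D corresponds to the accessibility relation being serial.
Serial: yes — every world has a successor (e.g. 0 R 0).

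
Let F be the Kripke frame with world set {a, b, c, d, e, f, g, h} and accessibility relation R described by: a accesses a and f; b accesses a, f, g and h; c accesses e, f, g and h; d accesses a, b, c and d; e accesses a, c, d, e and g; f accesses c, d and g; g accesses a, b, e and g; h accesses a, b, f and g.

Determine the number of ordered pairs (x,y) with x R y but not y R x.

16

Enumerating: (a,f), (b,a), (b,f), (c,g), (c,h), (d,a), (d,b), (d,c), (e,a), (e,d), (f,d), (f,g), (g,a), (h,a), (h,f), (h,g).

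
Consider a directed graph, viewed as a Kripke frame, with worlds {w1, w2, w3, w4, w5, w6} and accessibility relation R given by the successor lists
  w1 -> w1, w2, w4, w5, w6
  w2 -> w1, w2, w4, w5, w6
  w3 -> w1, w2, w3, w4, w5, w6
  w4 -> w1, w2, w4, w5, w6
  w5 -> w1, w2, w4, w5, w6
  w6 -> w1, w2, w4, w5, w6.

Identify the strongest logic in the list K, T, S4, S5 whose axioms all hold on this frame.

Reflexive (axiom T): yes — every world is R-related to itself.
Transitive (axiom 4): yes — every two-step R-path is closed by a direct edge.
Euclidean (axiom 5): no — w3 R w1 and w3 R w3, but not w1 R w3.
So F validates K, T, S4; S5 would additionally require R to be Euclidean. The strongest is S4.

S4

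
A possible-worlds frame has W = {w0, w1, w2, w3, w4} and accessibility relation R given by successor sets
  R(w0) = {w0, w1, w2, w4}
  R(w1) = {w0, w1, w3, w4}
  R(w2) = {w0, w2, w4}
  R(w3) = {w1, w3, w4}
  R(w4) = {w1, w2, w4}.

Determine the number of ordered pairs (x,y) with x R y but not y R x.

2

Enumerating: (w0,w4), (w3,w4).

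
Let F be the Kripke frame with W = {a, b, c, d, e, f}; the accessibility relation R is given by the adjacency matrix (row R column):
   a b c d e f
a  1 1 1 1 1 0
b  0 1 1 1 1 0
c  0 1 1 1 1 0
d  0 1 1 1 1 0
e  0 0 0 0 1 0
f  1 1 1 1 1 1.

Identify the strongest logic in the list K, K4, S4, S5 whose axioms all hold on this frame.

S4

Transitive (axiom 4): yes — every two-step R-path is closed by a direct edge.
Reflexive (axiom T): yes — every world is R-related to itself.
Euclidean (axiom 5): no — a R e and a R b, but not e R b.
So F validates K, K4, S4; S5 would additionally require R to be Euclidean. The strongest is S4.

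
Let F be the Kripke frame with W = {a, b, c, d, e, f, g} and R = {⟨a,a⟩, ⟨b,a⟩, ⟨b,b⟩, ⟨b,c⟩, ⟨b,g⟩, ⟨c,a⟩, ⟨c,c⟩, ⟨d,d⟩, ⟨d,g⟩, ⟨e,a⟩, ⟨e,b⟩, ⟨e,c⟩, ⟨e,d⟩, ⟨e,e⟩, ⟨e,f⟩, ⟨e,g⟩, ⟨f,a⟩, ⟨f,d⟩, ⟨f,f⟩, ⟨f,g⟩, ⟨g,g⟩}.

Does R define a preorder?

Reflexive: yes — every world is R-related to itself.
Transitive: yes — every two-step R-path is closed by a direct edge.
So R is a preorder.

Yes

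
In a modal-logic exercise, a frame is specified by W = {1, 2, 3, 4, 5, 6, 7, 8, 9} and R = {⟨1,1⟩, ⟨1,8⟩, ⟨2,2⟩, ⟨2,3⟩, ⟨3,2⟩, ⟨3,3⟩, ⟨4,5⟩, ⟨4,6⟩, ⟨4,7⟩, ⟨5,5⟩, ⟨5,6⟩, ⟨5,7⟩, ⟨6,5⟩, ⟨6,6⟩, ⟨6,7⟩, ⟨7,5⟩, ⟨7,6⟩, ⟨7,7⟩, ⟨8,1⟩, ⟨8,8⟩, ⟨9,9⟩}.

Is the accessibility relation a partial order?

Reflexive: no — 4 is not related to itself.
Transitive: yes — every two-step R-path is closed by a direct edge.
Antisymmetric: no — 1 R 8 and 8 R 1 with 1 ≠ 8.
So R is not a partial order.

No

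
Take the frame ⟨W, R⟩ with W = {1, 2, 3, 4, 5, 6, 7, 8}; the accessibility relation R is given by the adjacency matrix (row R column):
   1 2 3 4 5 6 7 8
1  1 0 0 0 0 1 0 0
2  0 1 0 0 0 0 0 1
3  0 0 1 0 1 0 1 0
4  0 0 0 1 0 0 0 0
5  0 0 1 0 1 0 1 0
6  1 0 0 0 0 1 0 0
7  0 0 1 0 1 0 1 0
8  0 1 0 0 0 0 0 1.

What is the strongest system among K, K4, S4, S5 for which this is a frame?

Transitive (axiom 4): yes — every two-step R-path is closed by a direct edge.
Reflexive (axiom T): yes — every world is R-related to itself.
Euclidean (axiom 5): yes — any two successors of a common world are R-related.
So F validates K, K4, S4, S5. The strongest is S5.

S5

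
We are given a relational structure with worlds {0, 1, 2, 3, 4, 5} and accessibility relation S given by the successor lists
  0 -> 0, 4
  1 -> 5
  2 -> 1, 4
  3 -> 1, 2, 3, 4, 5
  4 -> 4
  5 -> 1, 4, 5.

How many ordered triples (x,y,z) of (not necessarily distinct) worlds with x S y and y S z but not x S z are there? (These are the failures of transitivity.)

Enumerating: (1,5,1), (1,5,4), (2,1,5).

3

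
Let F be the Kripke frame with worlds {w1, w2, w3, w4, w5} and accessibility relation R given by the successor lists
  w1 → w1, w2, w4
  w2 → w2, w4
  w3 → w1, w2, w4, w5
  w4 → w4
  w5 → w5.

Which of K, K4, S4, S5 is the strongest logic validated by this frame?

Transitive (axiom 4): yes — every two-step R-path is closed by a direct edge.
Reflexive (axiom T): no — w3 is not related to itself.
Euclidean (axiom 5): no — w1 R w4 and w1 R w2, but not w4 R w2.
So F validates K, K4; S4 would additionally require R to be reflexive. The strongest is K4.

K4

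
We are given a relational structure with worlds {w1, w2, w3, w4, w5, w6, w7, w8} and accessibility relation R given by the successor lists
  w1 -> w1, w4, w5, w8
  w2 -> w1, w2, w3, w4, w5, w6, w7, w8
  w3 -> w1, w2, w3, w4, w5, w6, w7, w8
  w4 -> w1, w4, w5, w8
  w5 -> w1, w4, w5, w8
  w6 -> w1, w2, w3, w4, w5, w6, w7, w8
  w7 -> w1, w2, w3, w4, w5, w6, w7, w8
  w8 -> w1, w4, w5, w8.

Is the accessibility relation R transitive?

Transitive: yes — every two-step R-path is closed by a direct edge.

Yes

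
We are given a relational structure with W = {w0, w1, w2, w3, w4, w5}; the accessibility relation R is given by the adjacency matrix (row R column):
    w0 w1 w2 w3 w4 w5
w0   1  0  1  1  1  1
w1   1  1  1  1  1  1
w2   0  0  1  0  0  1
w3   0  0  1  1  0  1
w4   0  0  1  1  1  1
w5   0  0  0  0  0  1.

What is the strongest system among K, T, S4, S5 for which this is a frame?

S4

Reflexive (axiom T): yes — every world is R-related to itself.
Transitive (axiom 4): yes — every two-step R-path is closed by a direct edge.
Euclidean (axiom 5): no — w0 R w2 and w0 R w3, but not w2 R w3.
So F validates K, T, S4; S5 would additionally require R to be Euclidean. The strongest is S4.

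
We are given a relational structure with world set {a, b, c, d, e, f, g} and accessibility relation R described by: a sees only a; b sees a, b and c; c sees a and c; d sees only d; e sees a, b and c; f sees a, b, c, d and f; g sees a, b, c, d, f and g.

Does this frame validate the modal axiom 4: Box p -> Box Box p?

Axiom 4 corresponds to the accessibility relation being transitive.
Transitive: yes — every two-step R-path is closed by a direct edge.

Yes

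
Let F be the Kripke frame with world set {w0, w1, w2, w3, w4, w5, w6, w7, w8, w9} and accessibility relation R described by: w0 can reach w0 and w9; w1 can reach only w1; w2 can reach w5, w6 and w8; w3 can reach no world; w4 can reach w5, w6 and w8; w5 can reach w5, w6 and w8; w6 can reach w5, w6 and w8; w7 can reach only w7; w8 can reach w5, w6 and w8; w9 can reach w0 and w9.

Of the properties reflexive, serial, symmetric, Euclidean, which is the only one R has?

Reflexive: no — w2 is not related to itself.
Serial: no — w3 has no R-successor.
Symmetric: no — w2 R w5 but not w5 R w2.
Euclidean: yes — any two successors of a common world are R-related.
Only Euclidean holds.

Euclidean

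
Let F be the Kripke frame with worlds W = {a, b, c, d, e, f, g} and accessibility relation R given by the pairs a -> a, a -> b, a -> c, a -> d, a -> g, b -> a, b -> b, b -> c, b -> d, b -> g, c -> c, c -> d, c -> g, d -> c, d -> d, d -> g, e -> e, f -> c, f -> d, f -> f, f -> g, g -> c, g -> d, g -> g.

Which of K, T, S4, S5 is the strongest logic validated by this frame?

Reflexive (axiom T): yes — every world is R-related to itself.
Transitive (axiom 4): yes — every two-step R-path is closed by a direct edge.
Euclidean (axiom 5): no — a R c and a R b, but not c R b.
So F validates K, T, S4; S5 would additionally require R to be Euclidean. The strongest is S4.

S4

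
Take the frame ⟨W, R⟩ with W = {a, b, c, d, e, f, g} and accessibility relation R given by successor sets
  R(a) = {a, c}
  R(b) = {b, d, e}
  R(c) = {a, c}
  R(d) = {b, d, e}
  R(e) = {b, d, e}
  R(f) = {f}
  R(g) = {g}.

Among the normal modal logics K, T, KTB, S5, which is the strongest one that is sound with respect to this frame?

S5

Reflexive (axiom T): yes — every world is R-related to itself.
Symmetric (axiom B): yes — every pair in R has its reverse in R.
Euclidean (axiom 5): yes — any two successors of a common world are R-related.
So F validates K, T, KTB, S5. The strongest is S5.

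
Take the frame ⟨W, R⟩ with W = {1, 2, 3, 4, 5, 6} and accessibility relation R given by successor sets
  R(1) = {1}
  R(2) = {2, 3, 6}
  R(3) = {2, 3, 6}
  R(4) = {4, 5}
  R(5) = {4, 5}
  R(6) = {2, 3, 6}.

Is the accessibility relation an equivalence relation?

Yes

Reflexive: yes — every world is R-related to itself.
Symmetric: yes — every pair in R has its reverse in R.
Transitive: yes — every two-step R-path is closed by a direct edge.
So R is an equivalence relation.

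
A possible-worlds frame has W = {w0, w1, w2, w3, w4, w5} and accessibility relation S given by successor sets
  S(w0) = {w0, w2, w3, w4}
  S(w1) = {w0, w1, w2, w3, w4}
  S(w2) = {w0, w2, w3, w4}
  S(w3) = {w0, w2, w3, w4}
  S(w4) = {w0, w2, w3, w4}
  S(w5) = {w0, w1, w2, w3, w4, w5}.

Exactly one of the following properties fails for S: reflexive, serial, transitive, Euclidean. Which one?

Euclidean

Reflexive: yes — every world is S-related to itself.
Serial: yes — every world has a successor (e.g. w0 S w0).
Transitive: yes — every two-step S-path is closed by a direct edge.
Euclidean: no — w5 S w0 and w5 S w1, but not w0 S w1.
Only Euclidean fails.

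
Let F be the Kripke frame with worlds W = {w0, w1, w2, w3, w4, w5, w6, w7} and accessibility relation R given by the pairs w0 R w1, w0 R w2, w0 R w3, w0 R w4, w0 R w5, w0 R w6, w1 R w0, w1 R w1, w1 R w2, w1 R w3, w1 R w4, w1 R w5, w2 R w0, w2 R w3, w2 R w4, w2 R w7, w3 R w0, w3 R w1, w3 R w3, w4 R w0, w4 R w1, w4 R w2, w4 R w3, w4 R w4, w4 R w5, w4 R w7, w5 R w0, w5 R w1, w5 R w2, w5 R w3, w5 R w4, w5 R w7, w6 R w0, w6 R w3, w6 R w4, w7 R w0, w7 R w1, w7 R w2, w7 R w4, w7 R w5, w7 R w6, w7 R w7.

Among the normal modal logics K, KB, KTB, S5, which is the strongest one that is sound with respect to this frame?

Symmetric (axiom B): no — w1 R w2 but not w2 R w1.
Reflexive (axiom T): no — w0 is not related to itself.
Euclidean (axiom 5): no — w0 R w1 and w0 R w6, but not w1 R w6.
So F validates K; KB would additionally require R to be symmetric. The strongest is K.

K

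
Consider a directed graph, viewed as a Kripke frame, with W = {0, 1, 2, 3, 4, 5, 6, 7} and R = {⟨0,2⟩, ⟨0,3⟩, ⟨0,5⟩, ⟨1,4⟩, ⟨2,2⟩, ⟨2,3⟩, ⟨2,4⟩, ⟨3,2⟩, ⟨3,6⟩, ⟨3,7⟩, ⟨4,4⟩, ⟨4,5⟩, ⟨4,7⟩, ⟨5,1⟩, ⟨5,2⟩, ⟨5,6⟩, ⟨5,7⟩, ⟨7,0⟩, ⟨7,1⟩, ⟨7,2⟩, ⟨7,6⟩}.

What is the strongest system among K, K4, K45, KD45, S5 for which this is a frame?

K

Transitive (axiom 4): no — 0 R 2 and 2 R 4, but not 0 R 4.
Euclidean (axiom 5): no — 0 R 2 and 0 R 5, but not 2 R 5.
Serial (axiom D): no — 6 has no R-successor.
Reflexive (axiom T): no — 0 is not related to itself.
So F validates K; K4 would additionally require R to be transitive. The strongest is K.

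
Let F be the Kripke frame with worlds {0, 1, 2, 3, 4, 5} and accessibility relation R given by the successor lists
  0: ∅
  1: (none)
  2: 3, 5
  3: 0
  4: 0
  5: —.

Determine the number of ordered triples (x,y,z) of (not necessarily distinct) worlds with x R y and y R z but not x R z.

1

Enumerating: (2,3,0).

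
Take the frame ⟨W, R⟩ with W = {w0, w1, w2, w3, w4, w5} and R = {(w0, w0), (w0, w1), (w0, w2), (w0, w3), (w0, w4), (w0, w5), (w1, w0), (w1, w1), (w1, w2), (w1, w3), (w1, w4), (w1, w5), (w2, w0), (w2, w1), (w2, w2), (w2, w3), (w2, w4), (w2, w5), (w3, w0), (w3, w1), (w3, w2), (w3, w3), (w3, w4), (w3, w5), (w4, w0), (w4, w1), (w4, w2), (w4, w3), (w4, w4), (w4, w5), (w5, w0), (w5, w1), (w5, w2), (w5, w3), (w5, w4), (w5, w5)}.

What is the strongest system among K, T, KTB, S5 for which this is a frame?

Reflexive (axiom T): yes — every world is R-related to itself.
Symmetric (axiom B): yes — every pair in R has its reverse in R.
Euclidean (axiom 5): yes — any two successors of a common world are R-related.
So F validates K, T, KTB, S5. The strongest is S5.

S5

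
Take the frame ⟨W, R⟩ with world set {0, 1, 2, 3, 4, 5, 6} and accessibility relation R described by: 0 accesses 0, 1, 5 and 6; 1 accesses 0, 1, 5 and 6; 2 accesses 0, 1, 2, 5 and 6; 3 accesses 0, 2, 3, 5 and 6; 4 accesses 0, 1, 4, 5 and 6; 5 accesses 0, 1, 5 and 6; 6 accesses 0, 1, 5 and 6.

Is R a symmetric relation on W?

Symmetric: no — 2 R 0 but not 0 R 2.

No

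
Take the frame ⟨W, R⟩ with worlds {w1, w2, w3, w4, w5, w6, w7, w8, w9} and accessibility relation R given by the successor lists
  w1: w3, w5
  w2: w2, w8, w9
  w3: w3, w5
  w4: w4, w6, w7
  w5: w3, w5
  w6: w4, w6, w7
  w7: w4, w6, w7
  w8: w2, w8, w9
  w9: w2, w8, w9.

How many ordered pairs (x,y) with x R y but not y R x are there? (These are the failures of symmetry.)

2

Enumerating: (w1,w3), (w1,w5).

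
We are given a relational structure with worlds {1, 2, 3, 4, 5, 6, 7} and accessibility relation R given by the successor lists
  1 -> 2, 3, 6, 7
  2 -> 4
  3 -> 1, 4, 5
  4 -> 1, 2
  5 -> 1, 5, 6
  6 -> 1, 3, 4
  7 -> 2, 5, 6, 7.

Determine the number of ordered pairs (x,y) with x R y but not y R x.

Enumerating: (1,2), (1,7), (3,4), (3,5), (4,1), (5,1), (5,6), (6,3), (6,4), (7,2), (7,5), (7,6).

12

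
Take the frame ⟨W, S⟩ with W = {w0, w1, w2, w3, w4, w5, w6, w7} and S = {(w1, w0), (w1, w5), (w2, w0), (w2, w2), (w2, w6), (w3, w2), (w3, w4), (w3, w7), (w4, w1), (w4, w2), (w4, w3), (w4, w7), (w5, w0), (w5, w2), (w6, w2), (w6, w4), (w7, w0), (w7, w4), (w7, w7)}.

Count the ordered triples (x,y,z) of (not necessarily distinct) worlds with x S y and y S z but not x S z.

Enumerating: (w1,w5,w2), (w2,w6,w4), (w3,w2,w0), (w3,w2,w6), (w3,w4,w1), (w3,w4,w3), (w3,w7,w0), (w4,w1,w0), (w4,w1,w5), (w4,w2,w0), (w4,w2,w6), (w4,w3,w4), … and 11 more.
Total: 23.

23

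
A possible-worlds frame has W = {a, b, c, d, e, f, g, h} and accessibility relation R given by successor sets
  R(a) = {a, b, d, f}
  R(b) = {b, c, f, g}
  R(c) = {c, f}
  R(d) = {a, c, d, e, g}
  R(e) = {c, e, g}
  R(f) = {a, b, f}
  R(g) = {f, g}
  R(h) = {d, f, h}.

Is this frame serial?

Serial: yes — every world has a successor (e.g. a R a).

Yes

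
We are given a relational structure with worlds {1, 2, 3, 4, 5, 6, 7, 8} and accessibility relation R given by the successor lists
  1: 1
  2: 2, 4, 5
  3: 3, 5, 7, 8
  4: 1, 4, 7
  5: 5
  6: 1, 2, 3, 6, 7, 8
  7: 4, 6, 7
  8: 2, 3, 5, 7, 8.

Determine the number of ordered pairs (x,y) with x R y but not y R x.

Enumerating: (2,4), (2,5), (3,5), (3,7), (4,1), (6,1), (6,2), (6,3), (6,8), (8,2), (8,5), (8,7).

12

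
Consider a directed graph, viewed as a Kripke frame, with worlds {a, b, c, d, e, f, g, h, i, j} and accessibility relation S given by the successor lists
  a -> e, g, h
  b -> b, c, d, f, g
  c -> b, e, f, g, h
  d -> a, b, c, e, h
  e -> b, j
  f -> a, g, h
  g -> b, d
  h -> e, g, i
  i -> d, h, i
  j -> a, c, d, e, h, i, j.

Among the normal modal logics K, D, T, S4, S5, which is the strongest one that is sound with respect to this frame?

D

Serial (axiom D): yes — every world has a successor (e.g. a S e).
Reflexive (axiom T): no — a is not related to itself.
Transitive (axiom 4): no — a S e and e S b, but not a S b.
Euclidean (axiom 5): no — a S e and a S g, but not e S g.
So F validates K, D; T would additionally require S to be reflexive. The strongest is D.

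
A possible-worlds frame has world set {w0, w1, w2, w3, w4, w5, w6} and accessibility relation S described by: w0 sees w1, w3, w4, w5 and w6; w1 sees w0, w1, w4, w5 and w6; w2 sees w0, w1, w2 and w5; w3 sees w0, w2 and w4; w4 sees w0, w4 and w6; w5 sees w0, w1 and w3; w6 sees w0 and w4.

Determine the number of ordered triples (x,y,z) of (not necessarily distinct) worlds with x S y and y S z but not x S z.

Enumerating: (w0,w1,w0), (w0,w3,w0), (w0,w3,w2), (w0,w4,w0), (w0,w5,w0), (w0,w6,w0), (w1,w0,w3), (w1,w5,w3), (w2,w0,w3), (w2,w0,w4), (w2,w0,w6), (w2,w1,w4), … and 25 more.
Total: 37.

37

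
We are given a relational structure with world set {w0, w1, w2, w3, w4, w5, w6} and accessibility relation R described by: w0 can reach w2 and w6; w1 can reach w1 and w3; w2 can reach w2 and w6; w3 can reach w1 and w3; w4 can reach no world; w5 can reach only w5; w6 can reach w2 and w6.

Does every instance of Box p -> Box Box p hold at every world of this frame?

The schema 4 characterises exactly the transitive frames.
Transitive: yes — every two-step R-path is closed by a direct edge.

Yes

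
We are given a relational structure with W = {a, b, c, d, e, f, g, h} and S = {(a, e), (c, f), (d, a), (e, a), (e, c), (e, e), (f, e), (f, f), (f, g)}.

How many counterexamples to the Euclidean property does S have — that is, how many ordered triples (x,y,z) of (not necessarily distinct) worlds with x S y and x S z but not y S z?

11

Enumerating: (d,a,a), (e,a,a), (e,a,c), (e,c,a), (e,c,c), (e,c,e), (f,e,f), (f,e,g), (f,g,e), (f,g,f), (f,g,g).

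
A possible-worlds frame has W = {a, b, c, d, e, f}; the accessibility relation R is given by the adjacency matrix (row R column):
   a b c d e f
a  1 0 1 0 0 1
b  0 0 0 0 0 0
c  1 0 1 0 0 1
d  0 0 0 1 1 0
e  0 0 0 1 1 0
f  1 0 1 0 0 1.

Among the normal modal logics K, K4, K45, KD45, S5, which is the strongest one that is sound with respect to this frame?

Transitive (axiom 4): yes — every two-step R-path is closed by a direct edge.
Euclidean (axiom 5): yes — any two successors of a common world are R-related.
Serial (axiom D): no — b has no R-successor.
Reflexive (axiom T): no — b is not related to itself.
So F validates K, K4, K45; KD45 would additionally require R to be serial. The strongest is K45.

K45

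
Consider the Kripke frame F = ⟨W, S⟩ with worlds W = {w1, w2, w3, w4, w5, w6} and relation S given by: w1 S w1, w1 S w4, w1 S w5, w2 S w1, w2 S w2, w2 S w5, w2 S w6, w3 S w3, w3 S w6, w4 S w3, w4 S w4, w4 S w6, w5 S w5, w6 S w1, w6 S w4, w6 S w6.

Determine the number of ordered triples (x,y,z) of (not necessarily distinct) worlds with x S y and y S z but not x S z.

9

Enumerating: (w1,w4,w3), (w1,w4,w6), (w2,w1,w4), (w2,w6,w4), (w3,w6,w1), (w3,w6,w4), (w4,w6,w1), (w6,w1,w5), (w6,w4,w3).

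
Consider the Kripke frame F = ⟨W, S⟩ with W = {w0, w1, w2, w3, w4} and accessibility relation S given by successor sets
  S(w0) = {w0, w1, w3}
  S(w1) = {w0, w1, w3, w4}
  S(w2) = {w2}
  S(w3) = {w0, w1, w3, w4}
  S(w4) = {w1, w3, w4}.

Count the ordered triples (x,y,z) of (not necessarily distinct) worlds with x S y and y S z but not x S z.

Enumerating: (w0,w1,w4), (w0,w3,w4), (w4,w1,w0), (w4,w3,w0).

4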